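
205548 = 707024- 501476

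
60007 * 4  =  240028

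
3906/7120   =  1953/3560= 0.55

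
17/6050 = 17/6050 = 0.00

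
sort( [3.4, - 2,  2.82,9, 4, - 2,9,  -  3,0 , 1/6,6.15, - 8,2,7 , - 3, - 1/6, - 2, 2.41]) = [- 8,-3, - 3, - 2, - 2, - 2 ,-1/6,0, 1/6,2, 2.41,2.82,3.4, 4,6.15,7 , 9,9]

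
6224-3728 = 2496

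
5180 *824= 4268320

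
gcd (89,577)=1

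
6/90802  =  3/45401=0.00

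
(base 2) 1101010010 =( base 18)2b4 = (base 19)26E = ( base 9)1144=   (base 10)850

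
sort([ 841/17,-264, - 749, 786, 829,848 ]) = [ - 749, - 264,841/17,786,829,848]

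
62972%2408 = 364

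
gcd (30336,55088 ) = 16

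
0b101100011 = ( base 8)543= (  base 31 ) BE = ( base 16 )163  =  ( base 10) 355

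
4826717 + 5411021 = 10237738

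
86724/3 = 28908 = 28908.00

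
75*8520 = 639000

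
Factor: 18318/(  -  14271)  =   - 86/67 = - 2^1*43^1*67^(  -  1)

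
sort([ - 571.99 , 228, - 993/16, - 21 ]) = [ - 571.99 , - 993/16  , - 21,228]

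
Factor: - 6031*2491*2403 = - 3^3 * 37^1* 47^1  *  53^1*89^1*163^1= - 36100800063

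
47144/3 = 47144/3  =  15714.67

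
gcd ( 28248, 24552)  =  264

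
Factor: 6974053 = 6974053^1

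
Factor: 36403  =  59^1*617^1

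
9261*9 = 83349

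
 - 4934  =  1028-5962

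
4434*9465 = 41967810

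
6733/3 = 2244 + 1/3 = 2244.33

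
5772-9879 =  - 4107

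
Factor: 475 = 5^2*19^1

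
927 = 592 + 335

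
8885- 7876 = 1009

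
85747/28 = 85747/28 = 3062.39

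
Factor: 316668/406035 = 2^2*3^(-1 )*5^(-1)*7^(  -  1)*11^1 *1289^ ( - 1 )*2399^1 = 105556/135345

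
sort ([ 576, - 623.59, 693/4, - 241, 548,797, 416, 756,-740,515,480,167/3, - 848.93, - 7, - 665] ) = [ -848.93, - 740, - 665 ,  -  623.59,- 241,- 7  ,  167/3,693/4, 416, 480,515, 548, 576, 756, 797 ]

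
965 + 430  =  1395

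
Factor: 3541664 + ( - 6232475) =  - 3^2*17^1*43^1*409^1 = - 2690811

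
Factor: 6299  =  6299^1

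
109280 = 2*54640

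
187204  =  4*46801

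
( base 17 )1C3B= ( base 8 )20373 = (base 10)8443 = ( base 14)3111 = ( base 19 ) 1477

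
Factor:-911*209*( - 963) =183354237 = 3^2*11^1 *19^1*107^1*911^1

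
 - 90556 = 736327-826883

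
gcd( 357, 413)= 7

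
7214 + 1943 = 9157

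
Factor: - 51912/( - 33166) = 36/23= 2^2*3^2*23^( - 1) 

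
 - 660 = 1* ( - 660 )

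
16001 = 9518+6483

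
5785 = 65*89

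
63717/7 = 9102 + 3/7 = 9102.43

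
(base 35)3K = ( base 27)4h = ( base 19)6b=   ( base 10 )125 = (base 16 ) 7d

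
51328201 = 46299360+5028841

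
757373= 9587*79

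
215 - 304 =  - 89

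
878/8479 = 878/8479 = 0.10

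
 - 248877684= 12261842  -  261139526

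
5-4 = 1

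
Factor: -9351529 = - 11^1*850139^1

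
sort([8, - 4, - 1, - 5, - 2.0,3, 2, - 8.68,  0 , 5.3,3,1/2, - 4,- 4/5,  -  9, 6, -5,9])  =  [ - 9, - 8.68, - 5,-5, - 4 , - 4, - 2.0, - 1, - 4/5, 0,1/2, 2, 3,3,5.3, 6,8, 9]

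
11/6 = 11/6=1.83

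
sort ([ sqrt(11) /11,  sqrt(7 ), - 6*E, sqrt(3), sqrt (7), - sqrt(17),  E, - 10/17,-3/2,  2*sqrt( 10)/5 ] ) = [ -6*E, - sqrt( 17 ), - 3/2,-10/17, sqrt(11 )/11,2*sqrt(10)/5, sqrt( 3 ),sqrt( 7 ),sqrt(7),E]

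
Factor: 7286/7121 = 2^1*3643^1*7121^( - 1 )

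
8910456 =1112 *8013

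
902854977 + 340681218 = 1243536195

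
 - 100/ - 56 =1 + 11/14 = 1.79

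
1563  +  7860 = 9423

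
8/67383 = 8/67383= 0.00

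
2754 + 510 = 3264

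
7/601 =7/601 = 0.01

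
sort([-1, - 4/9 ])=[ - 1,-4/9 ]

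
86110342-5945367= 80164975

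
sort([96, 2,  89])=[ 2, 89, 96]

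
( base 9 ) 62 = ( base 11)51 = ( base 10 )56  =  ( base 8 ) 70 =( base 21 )2e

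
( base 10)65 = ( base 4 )1001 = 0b1000001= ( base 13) 50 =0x41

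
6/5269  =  6/5269 = 0.00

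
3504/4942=1752/2471 = 0.71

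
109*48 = 5232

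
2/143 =2/143  =  0.01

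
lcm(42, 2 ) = 42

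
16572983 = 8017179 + 8555804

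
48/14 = 3 + 3/7= 3.43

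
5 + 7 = 12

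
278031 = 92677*3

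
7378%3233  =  912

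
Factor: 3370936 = 2^3 * 211^1* 1997^1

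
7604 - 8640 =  - 1036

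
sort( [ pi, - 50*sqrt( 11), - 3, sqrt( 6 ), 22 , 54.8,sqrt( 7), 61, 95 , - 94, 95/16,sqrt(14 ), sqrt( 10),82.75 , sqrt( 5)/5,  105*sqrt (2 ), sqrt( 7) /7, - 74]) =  [ - 50 *sqrt( 11),-94, - 74, - 3,  sqrt( 7) /7  ,  sqrt(5)/5,  sqrt( 6) , sqrt(7),pi,sqrt(10),sqrt(14), 95/16,  22,54.8, 61, 82.75,  95,105*sqrt( 2) ] 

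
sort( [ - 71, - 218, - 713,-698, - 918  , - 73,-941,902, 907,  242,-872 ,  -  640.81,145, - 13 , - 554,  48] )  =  [ - 941, - 918,-872, - 713, - 698, - 640.81, - 554,-218, - 73,-71, - 13, 48,145,242,902 , 907 ]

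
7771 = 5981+1790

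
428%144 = 140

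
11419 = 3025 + 8394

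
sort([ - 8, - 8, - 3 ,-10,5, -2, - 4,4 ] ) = [ - 10, - 8, - 8, - 4, - 3 ,-2, 4,5 ] 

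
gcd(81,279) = 9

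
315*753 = 237195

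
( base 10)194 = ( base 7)365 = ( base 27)75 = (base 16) C2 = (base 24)82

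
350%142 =66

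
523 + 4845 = 5368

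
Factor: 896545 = 5^1*13^2*1061^1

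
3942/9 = 438 = 438.00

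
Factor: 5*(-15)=-3^1*5^2 = -  75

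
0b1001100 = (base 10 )76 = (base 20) 3G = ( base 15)51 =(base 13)5b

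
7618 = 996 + 6622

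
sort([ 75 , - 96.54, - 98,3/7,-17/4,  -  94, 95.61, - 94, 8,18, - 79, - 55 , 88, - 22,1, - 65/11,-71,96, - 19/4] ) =[ - 98, - 96.54, - 94, - 94, - 79, - 71,- 55, - 22 , - 65/11, - 19/4,-17/4, 3/7,1,8, 18, 75, 88, 95.61,96]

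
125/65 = 25/13 = 1.92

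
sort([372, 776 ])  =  [372, 776] 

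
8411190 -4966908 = 3444282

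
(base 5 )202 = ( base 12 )44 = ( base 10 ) 52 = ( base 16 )34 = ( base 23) 26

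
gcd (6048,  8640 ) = 864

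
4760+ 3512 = 8272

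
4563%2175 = 213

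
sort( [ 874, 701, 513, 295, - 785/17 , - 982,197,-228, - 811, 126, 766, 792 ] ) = [ - 982,  -  811, - 228,-785/17,126,197,295, 513, 701, 766,792, 874]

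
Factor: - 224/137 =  - 2^5*7^1*137^( - 1)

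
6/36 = 1/6 = 0.17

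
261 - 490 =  - 229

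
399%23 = 8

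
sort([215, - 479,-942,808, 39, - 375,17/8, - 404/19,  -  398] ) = [ - 942, - 479, - 398, - 375, - 404/19,17/8, 39, 215,808]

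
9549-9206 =343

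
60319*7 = 422233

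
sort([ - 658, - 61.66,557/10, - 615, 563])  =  [ - 658, - 615, - 61.66, 557/10 , 563] 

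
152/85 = 1 + 67/85=1.79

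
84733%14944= 10013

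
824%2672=824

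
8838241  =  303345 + 8534896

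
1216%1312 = 1216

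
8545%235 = 85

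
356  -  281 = 75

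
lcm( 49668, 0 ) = 0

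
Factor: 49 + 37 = 86 = 2^1 * 43^1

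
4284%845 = 59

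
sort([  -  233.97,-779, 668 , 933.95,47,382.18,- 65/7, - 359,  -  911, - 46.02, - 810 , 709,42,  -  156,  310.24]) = [ - 911,- 810, - 779, - 359,- 233.97,  -  156, - 46.02,  -  65/7,42,47,310.24,382.18,668,709,933.95 ] 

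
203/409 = 203/409 =0.50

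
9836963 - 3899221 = 5937742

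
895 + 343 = 1238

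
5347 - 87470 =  - 82123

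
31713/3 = 10571 = 10571.00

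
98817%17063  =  13502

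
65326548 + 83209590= 148536138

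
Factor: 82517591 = 13^1*2003^1*3169^1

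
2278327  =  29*78563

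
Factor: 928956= 2^2*3^1*7^1*11059^1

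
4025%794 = 55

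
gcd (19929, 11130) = 21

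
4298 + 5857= 10155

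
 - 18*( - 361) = 6498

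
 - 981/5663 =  - 1 + 4682/5663 = -0.17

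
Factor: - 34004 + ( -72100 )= -106104 = - 2^3*3^1*4421^1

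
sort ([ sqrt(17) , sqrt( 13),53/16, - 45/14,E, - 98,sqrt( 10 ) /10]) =[ - 98, - 45/14,sqrt (10 ) /10, E, 53/16,  sqrt(13 ),  sqrt(17 ) ]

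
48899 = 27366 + 21533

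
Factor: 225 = 3^2*5^2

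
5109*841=4296669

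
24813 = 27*919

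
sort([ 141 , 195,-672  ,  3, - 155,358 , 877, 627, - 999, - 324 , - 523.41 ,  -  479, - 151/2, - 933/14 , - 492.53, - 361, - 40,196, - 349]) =[ - 999, - 672, - 523.41, - 492.53, - 479, - 361 , - 349, - 324 , - 155 , - 151/2, - 933/14, - 40,3,141,195,196,358,627 , 877 ] 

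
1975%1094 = 881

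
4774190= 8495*562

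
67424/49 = 1376 = 1376.00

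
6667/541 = 12  +  175/541 = 12.32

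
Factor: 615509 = 615509^1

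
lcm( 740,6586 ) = 65860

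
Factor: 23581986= 2^1 * 3^1*3930331^1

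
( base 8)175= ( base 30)45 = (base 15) 85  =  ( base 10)125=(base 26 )4l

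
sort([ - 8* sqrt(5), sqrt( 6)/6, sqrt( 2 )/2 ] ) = [ - 8*sqrt (5), sqrt(6)/6, sqrt( 2) /2 ]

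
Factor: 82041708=2^2*3^1*7^1*827^1*1181^1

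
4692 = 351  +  4341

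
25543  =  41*623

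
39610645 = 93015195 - 53404550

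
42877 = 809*53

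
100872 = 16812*6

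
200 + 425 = 625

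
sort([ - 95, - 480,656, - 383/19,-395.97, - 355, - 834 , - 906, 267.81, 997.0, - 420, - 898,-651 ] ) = [ -906, - 898, - 834, - 651 , - 480, - 420, - 395.97, - 355 , - 95, - 383/19, 267.81, 656, 997.0 ]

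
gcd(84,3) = 3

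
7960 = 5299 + 2661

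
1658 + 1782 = 3440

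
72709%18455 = 17344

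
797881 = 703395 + 94486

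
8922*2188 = 19521336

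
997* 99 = 98703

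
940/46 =20 + 10/23 =20.43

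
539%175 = 14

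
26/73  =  26/73 = 0.36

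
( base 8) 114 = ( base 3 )2211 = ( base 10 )76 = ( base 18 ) 44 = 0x4C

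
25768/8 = 3221 = 3221.00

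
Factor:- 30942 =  - 2^1*3^4*191^1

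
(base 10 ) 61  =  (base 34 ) 1R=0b111101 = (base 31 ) 1U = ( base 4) 331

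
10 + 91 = 101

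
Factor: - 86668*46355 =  - 2^2*5^1*47^1 * 73^1*127^1*461^1 = - 4017495140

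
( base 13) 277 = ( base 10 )436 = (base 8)664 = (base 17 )18b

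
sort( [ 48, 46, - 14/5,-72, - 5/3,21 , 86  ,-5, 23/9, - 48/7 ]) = [-72, - 48/7, - 5, -14/5,-5/3,  23/9, 21, 46, 48,86 ] 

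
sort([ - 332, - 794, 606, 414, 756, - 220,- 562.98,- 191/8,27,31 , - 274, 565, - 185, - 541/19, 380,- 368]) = [ - 794,-562.98,- 368, - 332, - 274, - 220, - 185, - 541/19,  -  191/8, 27, 31, 380,414, 565  ,  606, 756]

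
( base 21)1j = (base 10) 40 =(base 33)17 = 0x28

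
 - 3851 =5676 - 9527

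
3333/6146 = 3333/6146 =0.54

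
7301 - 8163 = - 862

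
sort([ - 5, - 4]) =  [ - 5, - 4 ] 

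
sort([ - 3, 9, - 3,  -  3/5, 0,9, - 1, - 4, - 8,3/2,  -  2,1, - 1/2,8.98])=[ - 8, - 4, - 3, - 3, - 2,-1, - 3/5, - 1/2 , 0, 1,3/2, 8.98,9,9]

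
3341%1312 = 717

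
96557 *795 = 76762815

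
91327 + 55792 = 147119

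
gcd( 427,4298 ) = 7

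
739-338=401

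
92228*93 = 8577204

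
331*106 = 35086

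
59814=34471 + 25343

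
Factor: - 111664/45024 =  - 997/402 = - 2^(- 1 )*3^(  -  1)*67^( - 1)*997^1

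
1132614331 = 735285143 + 397329188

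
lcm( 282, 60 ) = 2820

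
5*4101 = 20505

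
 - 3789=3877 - 7666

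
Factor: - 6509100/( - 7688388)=542425/640699   =  5^2*13^1 * 19^(  -  1 ) * 1669^1*33721^(- 1)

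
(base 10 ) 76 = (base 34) 28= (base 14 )56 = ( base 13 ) 5B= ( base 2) 1001100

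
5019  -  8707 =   -  3688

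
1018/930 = 1  +  44/465 = 1.09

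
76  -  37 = 39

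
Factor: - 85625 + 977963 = 892338 = 2^1*3^1*148723^1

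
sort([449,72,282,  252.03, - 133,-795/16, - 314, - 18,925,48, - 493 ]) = [ - 493, - 314, - 133,  -  795/16,  -  18,48, 72,252.03, 282,449,925]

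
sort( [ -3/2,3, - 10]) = [ - 10 , - 3/2,3] 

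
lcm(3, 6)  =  6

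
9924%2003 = 1912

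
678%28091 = 678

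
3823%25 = 23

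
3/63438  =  1/21146 = 0.00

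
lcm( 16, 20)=80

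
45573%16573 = 12427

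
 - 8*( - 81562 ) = 652496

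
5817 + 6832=12649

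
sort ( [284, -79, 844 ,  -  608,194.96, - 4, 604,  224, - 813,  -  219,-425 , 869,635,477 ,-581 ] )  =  [ - 813,- 608, - 581 ,  -  425, - 219, - 79, - 4,194.96, 224,284,477,604, 635,844,869 ] 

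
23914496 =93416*256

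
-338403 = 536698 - 875101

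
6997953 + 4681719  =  11679672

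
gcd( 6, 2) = 2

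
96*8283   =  795168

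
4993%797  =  211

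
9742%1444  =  1078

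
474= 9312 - 8838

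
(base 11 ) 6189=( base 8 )20014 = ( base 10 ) 8204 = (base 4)2000030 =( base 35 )6oe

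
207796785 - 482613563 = - 274816778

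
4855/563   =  8 + 351/563=8.62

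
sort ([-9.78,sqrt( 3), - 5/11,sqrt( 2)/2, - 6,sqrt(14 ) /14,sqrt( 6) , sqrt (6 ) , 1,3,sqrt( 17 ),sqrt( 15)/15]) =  [ - 9.78, - 6, - 5/11,sqrt(15)/15, sqrt(14) /14,sqrt(2 )/2, 1, sqrt(3 ), sqrt( 6),sqrt(6) , 3,  sqrt( 17 ) ]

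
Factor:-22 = - 2^1* 11^1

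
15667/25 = 15667/25 = 626.68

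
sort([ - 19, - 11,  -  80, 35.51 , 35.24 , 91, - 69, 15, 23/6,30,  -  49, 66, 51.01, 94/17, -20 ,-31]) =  [  -  80 , - 69, - 49,-31,-20,  -  19,  -  11,  23/6,  94/17,15, 30 , 35.24,35.51,  51.01,66, 91]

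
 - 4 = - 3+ - 1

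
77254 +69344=146598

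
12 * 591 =7092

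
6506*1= 6506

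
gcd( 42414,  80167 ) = 1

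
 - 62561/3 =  - 20854+1/3 = -20853.67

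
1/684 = 1/684 = 0.00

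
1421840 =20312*70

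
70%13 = 5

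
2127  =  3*709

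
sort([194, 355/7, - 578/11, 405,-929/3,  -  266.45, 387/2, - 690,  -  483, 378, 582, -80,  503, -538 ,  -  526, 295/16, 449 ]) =[ - 690, - 538, - 526,-483, - 929/3, - 266.45, - 80, - 578/11,295/16, 355/7,387/2,194, 378,405, 449, 503, 582]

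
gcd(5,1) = 1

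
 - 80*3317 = - 265360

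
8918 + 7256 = 16174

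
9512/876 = 2378/219 = 10.86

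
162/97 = 1+ 65/97 = 1.67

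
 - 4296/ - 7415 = 4296/7415 = 0.58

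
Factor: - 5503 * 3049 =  - 3049^1 *5503^1 = - 16778647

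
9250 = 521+8729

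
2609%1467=1142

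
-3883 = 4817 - 8700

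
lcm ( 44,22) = 44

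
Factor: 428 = 2^2*107^1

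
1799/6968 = 1799/6968 = 0.26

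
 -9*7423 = - 66807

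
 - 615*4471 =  - 2749665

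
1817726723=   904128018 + 913598705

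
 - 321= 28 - 349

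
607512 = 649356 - 41844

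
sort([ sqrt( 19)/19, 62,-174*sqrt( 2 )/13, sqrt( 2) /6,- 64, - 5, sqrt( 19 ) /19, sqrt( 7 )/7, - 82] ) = [ - 82,  -  64, - 174 * sqrt(2 ) /13, - 5,sqrt(19)/19,sqrt( 19) /19, sqrt ( 2 ) /6,sqrt( 7 )/7,62] 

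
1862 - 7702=-5840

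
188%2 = 0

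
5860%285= 160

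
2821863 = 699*4037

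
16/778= 8/389 = 0.02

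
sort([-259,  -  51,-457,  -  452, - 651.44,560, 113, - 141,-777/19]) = [ -651.44, -457, - 452,-259,  -  141, - 51, - 777/19 , 113, 560]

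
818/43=19+1/43 = 19.02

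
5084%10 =4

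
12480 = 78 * 160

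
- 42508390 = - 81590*521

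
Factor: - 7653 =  - 3^1 *2551^1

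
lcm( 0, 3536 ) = 0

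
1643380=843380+800000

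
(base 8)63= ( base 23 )25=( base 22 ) 27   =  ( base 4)303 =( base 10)51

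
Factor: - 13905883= - 13905883^1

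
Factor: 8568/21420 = 2/5 = 2^1 * 5^ (-1 ) 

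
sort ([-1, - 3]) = [ - 3,  -  1]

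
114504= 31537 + 82967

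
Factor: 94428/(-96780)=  - 7869/8065 =-3^1*5^( - 1)*43^1*61^1*1613^( - 1)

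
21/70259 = 3/10037 = 0.00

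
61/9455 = 1/155 = 0.01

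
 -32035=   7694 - 39729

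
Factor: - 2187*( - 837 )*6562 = 2^1*3^10 * 17^1*31^1*193^1=12011865678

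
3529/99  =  3529/99 =35.65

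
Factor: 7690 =2^1* 5^1*769^1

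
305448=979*312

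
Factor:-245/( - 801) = 3^( - 2) * 5^1*7^2 * 89^( - 1 )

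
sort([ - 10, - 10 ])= [-10, - 10]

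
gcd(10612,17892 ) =28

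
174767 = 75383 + 99384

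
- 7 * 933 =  - 6531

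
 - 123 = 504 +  - 627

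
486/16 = 30+3/8 =30.38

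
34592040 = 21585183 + 13006857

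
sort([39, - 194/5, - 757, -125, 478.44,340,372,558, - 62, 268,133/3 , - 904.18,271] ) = [- 904.18, - 757, - 125,- 62,-194/5, 39, 133/3 , 268,271,340,372,478.44,558]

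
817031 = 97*8423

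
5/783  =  5/783 = 0.01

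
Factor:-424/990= - 212/495 = - 2^2*3^ ( - 2 )*5^(-1 ) * 11^ (-1)*53^1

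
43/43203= 43/43203 = 0.00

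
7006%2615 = 1776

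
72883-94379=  - 21496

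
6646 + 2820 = 9466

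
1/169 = 1/169 = 0.01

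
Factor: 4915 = 5^1*983^1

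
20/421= 20/421 = 0.05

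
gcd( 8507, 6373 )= 1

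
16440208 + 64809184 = 81249392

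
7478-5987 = 1491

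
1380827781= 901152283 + 479675498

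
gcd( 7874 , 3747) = 1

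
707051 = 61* 11591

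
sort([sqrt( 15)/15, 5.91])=[sqrt ( 15)/15, 5.91 ] 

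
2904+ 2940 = 5844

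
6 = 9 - 3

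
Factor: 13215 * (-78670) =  - 2^1 * 3^1*5^2 * 881^1*7867^1 = - 1039624050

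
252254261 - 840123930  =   - 587869669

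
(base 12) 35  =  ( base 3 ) 1112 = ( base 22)1j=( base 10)41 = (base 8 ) 51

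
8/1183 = 8/1183 = 0.01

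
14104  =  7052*2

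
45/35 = 9/7  =  1.29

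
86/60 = 43/30 = 1.43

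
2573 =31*83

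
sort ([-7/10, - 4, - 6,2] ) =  [-6, - 4,-7/10,  2] 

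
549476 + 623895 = 1173371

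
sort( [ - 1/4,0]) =[ - 1/4,0]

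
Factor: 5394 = 2^1*3^1*29^1*31^1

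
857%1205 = 857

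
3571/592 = 3571/592 = 6.03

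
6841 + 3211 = 10052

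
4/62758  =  2/31379 =0.00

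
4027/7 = 4027/7 = 575.29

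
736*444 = 326784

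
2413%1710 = 703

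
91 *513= 46683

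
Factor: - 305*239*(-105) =3^1*5^2*7^1*61^1*239^1 = 7653975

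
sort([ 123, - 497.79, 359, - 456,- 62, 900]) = [- 497.79,-456, - 62, 123, 359,900]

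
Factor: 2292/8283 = 764/2761 = 2^2*11^( - 1 ) * 191^1*251^(- 1) 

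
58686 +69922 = 128608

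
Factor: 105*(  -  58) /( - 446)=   3045/223 = 3^1*5^1*7^1*29^1*223^( - 1)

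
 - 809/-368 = 809/368=2.20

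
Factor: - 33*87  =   - 2871 = - 3^2 *11^1*29^1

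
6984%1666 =320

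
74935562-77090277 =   -  2154715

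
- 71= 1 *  (-71 ) 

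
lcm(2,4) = 4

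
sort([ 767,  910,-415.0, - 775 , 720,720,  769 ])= [  -  775,-415.0, 720 , 720,767,  769,910 ] 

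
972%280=132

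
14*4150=58100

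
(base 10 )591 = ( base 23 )12G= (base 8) 1117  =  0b1001001111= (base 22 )14j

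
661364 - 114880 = 546484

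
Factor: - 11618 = -2^1*37^1*157^1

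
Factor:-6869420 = - 2^2 * 5^1*37^1*9283^1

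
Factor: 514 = 2^1 * 257^1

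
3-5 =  - 2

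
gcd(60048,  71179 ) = 1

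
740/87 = 740/87 = 8.51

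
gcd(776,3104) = 776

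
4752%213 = 66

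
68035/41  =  68035/41  =  1659.39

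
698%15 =8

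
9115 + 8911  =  18026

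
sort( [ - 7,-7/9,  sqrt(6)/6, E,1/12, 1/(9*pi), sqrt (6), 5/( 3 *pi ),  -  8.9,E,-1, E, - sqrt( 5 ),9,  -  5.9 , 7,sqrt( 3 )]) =[ - 8.9, - 7,-5.9 , - sqrt( 5) , - 1,-7/9,1/( 9 *pi), 1/12,sqrt(6) /6 , 5/( 3*pi) , sqrt( 3), sqrt(6), E,E,E,7, 9 ] 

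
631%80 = 71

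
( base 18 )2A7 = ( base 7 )2302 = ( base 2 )1101000011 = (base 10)835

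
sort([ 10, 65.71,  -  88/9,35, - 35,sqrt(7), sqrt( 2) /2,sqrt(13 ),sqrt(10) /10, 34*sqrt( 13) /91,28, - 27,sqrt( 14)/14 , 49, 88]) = [  -  35, - 27,  -  88/9,sqrt( 14) /14,sqrt(10 )/10 , sqrt( 2 )/2,34*sqrt(13 )/91,sqrt(7),sqrt( 13), 10,28,35,49, 65.71,88 ] 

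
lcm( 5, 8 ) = 40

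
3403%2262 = 1141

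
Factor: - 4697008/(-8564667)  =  2^4*3^( -1)*163^1*1801^1*2854889^ (-1) 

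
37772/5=7554+2/5 = 7554.40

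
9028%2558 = 1354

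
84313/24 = 3513 + 1/24 = 3513.04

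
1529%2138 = 1529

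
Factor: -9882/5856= -2^( - 4)*3^3  =  -27/16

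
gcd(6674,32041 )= 1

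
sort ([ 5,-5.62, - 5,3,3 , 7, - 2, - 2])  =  [-5.62,-5,- 2,-2, 3,3, 5,7 ] 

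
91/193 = 91/193 = 0.47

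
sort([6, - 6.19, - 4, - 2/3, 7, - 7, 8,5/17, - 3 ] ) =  [ - 7, - 6.19, - 4, - 3 ,-2/3 , 5/17, 6, 7,8 ] 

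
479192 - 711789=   -232597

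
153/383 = 153/383= 0.40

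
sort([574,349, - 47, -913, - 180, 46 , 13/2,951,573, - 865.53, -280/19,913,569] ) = [-913, - 865.53,-180, - 47, - 280/19,13/2,46, 349,569,  573,574,  913,951] 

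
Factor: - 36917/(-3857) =7^( - 1 )*67^1=67/7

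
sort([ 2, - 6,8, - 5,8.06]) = [ - 6, - 5,2,  8,8.06]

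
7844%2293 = 965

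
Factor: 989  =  23^1*43^1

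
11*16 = 176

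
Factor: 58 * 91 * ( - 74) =-2^2*7^1* 13^1*29^1 * 37^1 = - 390572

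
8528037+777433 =9305470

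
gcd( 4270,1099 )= 7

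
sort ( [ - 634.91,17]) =[ - 634.91,17]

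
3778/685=5 + 353/685 = 5.52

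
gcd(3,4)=1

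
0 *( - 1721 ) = 0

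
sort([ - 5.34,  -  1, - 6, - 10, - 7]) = [ - 10, - 7, - 6, - 5.34,-1]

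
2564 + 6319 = 8883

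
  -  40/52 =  - 1 + 3/13 =- 0.77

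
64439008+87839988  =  152278996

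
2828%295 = 173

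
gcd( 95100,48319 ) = 1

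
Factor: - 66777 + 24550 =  - 42227 = -42227^1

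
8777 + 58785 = 67562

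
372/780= 31/65=0.48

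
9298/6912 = 4649/3456=1.35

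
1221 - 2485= - 1264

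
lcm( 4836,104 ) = 9672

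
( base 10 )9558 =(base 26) E3G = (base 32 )9am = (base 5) 301213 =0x2556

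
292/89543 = 292/89543 = 0.00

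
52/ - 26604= - 1  +  6638/6651 = - 0.00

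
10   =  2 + 8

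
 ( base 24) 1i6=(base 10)1014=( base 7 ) 2646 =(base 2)1111110110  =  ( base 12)706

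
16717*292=4881364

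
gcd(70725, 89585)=4715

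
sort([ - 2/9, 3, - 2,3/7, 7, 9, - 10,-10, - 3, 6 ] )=[  -  10,  -  10,  -  3 ,-2 ,-2/9, 3/7,3, 6, 7,9 ]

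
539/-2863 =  - 1+ 332/409 = - 0.19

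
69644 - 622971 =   -  553327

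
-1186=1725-2911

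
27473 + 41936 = 69409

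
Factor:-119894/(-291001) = 302/733 = 2^1*151^1 * 733^ (-1)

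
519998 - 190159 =329839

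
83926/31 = 83926/31 =2707.29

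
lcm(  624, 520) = 3120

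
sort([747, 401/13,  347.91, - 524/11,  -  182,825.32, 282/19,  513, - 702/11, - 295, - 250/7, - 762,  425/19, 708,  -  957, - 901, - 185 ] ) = [ - 957, - 901, - 762, - 295, - 185, - 182, - 702/11, - 524/11, - 250/7, 282/19, 425/19, 401/13, 347.91, 513, 708, 747,825.32] 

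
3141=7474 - 4333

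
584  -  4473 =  - 3889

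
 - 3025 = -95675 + 92650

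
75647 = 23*3289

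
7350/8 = 918 +3/4 = 918.75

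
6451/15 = 430 + 1/15 = 430.07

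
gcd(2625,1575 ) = 525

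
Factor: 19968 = 2^9 *3^1*13^1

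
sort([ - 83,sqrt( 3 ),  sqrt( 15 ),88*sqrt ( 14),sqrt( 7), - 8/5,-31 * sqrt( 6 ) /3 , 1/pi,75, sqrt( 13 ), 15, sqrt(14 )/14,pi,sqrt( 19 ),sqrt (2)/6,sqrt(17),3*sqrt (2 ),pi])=[ - 83, - 31*sqrt ( 6)/3, - 8/5, sqrt( 2)/6, sqrt(14)/14, 1/pi, sqrt( 3 ),sqrt( 7 ),pi, pi,sqrt(13), sqrt( 15 ),sqrt( 17 ),3*sqrt( 2 ), sqrt( 19), 15,75,88*sqrt( 14) ]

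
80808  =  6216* 13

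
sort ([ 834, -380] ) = [  -  380 , 834]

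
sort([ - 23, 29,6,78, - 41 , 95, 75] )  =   [  -  41, - 23, 6,  29, 75,78,95 ] 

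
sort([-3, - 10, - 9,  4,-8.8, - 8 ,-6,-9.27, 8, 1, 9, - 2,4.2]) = [-10,-9.27,-9, - 8.8, - 8, - 6,  -  3, - 2, 1, 4,4.2,8, 9]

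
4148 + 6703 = 10851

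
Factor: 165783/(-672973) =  - 219/889 = - 3^1*7^( - 1 )*73^1*127^(- 1 ) 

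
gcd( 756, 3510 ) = 54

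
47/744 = 47/744 = 0.06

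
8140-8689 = - 549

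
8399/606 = 8399/606= 13.86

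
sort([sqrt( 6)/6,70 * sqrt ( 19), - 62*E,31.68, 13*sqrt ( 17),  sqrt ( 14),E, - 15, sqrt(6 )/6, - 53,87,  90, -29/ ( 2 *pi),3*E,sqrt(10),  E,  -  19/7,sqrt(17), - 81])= [ -62*E,  -  81, - 53, - 15, - 29/( 2*pi),-19/7, sqrt(6 )/6,sqrt( 6)/6,E,E,sqrt( 10 ), sqrt (14 ),sqrt(17),3*E, 31.68,13*sqrt( 17),87,90,70*sqrt( 19)] 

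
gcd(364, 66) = 2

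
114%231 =114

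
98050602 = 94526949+3523653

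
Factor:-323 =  - 17^1*19^1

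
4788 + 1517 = 6305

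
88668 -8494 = 80174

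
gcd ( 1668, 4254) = 6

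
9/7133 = 9/7133 = 0.00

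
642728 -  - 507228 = 1149956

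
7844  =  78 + 7766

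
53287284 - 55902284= -2615000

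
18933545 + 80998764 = 99932309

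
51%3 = 0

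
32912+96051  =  128963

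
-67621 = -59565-8056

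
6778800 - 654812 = 6123988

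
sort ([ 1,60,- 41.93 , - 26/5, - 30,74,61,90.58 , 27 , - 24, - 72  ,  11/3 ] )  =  [ - 72,-41.93,  -  30,  -  24, -26/5 , 1, 11/3 , 27,  60, 61, 74, 90.58] 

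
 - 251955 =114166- 366121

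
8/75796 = 2/18949  =  0.00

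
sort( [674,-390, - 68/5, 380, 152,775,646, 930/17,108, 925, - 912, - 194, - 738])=[ - 912, - 738,-390, - 194, - 68/5, 930/17,108, 152 , 380,  646, 674, 775, 925]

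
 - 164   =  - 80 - 84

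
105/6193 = 105/6193 = 0.02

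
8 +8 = 16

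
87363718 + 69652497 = 157016215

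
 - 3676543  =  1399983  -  5076526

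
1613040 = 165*9776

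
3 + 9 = 12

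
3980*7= 27860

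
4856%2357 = 142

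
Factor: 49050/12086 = 24525/6043 = 3^2*5^2*109^1*6043^ ( - 1) 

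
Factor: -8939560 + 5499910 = -3439650= -2^1*3^1*5^2*23^1*997^1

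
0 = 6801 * 0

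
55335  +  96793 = 152128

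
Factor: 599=599^1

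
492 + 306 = 798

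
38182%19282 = 18900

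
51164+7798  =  58962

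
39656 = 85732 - 46076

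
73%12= 1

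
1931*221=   426751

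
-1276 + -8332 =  - 9608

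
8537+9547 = 18084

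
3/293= 3/293 = 0.01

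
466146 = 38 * 12267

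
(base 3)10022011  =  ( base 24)447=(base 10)2407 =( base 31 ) 2fk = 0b100101100111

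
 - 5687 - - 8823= 3136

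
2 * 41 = 82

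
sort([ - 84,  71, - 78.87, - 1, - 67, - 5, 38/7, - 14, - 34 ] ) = [ - 84, - 78.87, - 67, - 34, - 14, - 5, - 1, 38/7, 71 ]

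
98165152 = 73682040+24483112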